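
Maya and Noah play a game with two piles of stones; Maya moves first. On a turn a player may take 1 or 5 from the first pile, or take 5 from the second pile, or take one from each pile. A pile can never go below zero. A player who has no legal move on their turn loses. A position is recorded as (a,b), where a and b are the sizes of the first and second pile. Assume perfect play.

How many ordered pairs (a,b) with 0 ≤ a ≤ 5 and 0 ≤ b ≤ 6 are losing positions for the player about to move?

Compute win/loss labels from the base case upward. A position with no move is L. Any other position is W if it can reach an L in one move, else L.
Every move lowers a or b (never raises either), so fill the grid row by row in increasing a, and left to right within a row: each cell's successors are then already labelled.
      b=0  b=1  b=2  b=3  b=4  b=5  b=6
a=0:    L    L    L    L    L    W    W
a=1:    W    W    W    W    W    W    L
a=2:    L    L    L    L    L    W    W
a=3:    W    W    W    W    W    W    L
a=4:    L    L    L    L    L    W    W
a=5:    W    W    W    W    W    W    L
Cells with no legal move (terminal, hence L): (0,0), (0,1), (0,2), (0,3), (0,4).
The remaining L cells, each justified by listing all of its moves:
(1,6): L (options (0,6)(W), (1,1)(W), (0,5)(W) are all W)
(2,0): L (sole option (1,0)(W) is W)
(2,1): L (options (1,1)(W), (1,0)(W) are all W)
(2,2): L (options (1,2)(W), (1,1)(W) are all W)
(2,3): L (options (1,3)(W), (1,2)(W) are all W)
(2,4): L (options (1,4)(W), (1,3)(W) are all W)
(3,6): L (options (2,6)(W), (3,1)(W), (2,5)(W) are all W)
(4,0): L (sole option (3,0)(W) is W)
(4,1): L (options (3,1)(W), (3,0)(W) are all W)
(4,2): L (options (3,2)(W), (3,1)(W) are all W)
(4,3): L (options (3,3)(W), (3,2)(W) are all W)
(4,4): L (options (3,4)(W), (3,3)(W) are all W)
(5,6): L (options (4,6)(W), (0,6)(W), (5,1)(W), (4,5)(W) are all W)
Every other cell has at least one move into one of the L cells above, so it is W.
L cells per row: a=0: 5, a=1: 1, a=2: 5, a=3: 1, a=4: 5, a=5: 1; total 18.

18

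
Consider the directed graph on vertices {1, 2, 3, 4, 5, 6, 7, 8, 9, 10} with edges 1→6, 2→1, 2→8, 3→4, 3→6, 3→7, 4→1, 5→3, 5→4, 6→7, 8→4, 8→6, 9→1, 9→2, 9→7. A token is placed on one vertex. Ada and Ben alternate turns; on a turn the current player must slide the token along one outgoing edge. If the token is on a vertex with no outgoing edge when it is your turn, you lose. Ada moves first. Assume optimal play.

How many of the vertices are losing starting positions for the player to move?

5

Classify positions by backward induction: terminal positions (no move available) are L. From any other position, the mover wins iff some move reaches an L.
Every edge goes from a vertex to one that appears earlier in the order 7, 10, 6, 1, 4, 8, 3, 2, 9, 5, so processing vertices in that order labels each vertex after all of its successors.
7: no outgoing edge → L
10: no outgoing edge → L
6: →7(L), so W
1: →6(W) only, which is W, so L
4: →1(L), so W
8: →4(W), 6(W) — all W, so L
3: →7(L), so W
2: →8(L), so W
9: →1(L), so W
5: →3(W), 4(W) — all W, so L
The L vertices are 1, 5, 7, 8, 10; that is 5 in all.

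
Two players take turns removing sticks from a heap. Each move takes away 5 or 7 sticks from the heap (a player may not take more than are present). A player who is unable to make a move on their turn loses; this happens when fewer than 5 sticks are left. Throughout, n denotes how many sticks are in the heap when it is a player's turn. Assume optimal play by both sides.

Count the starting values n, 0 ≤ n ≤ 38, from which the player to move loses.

Use the standard recursion: the mover loses at a terminal position; elsewhere, the mover wins exactly when some move hands the opponent an L position.
n=0: no move → L
n=1: no move → L
n=2: no move → L
n=3: no move → L
n=4: no move → L
n=5: →0(L), so W
n=6: →1(L), so W
n=7: →2(L), so W
n=8: →3(L), so W
n=9: →4(L), so W
n=10: →3(L), so W
n=11: →4(L), so W
n=12: →7(W), 5(W) — all W, so L
n=13: →8(W), 6(W) — all W, so L
n=14: →9(W), 7(W) — all W, so L
n=15: →10(W), 8(W) — all W, so L
n=16: →11(W), 9(W) — all W, so L
n=17: →12(L), so W
n=18: →13(L), so W
n=19: →14(L), so W
n=20: →15(L), so W
n=21: →16(L), so W
n=22: →15(L), so W
n=23: →16(L), so W
n=24: →19(W), 17(W) — all W, so L
n=25: →20(W), 18(W) — all W, so L
n=26: →21(W), 19(W) — all W, so L
n=27: →22(W), 20(W) — all W, so L
n=28: →23(W), 21(W) — all W, so L
n=29: →24(L), so W
n=30: →25(L), so W
n=31: →26(L), so W
n=32: →27(L), so W
n=33: →28(L), so W
n=34: →27(L), so W
n=35: →28(L), so W
n=36: →31(W), 29(W) — all W, so L
n=37: →32(W), 30(W) — all W, so L
n=38: →33(W), 31(W) — all W, so L
L entries with 0 ≤ n ≤ 38: n = 0, 1, 2, 3, 4, 12, 13, 14, 15, 16, 24, 25, 26, 27, 28, 36, 37, 38; that makes 18.

18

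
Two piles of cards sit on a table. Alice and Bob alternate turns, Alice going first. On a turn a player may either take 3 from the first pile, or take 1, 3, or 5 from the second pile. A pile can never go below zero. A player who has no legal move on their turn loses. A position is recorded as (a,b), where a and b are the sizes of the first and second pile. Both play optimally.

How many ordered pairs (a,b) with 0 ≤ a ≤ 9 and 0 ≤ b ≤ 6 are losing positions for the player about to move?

Classify positions by backward induction: terminal positions (no move available) are L. From any other position, the mover wins iff some move reaches an L.
Every move lowers a or b (never raises either), so fill the grid row by row in increasing a, and left to right within a row: each cell's successors are then already labelled.
      b=0  b=1  b=2  b=3  b=4  b=5  b=6
a=0:    L    W    L    W    L    W    L
a=1:    L    W    L    W    L    W    L
a=2:    L    W    L    W    L    W    L
a=3:    W    L    W    L    W    L    W
a=4:    W    L    W    L    W    L    W
a=5:    W    L    W    L    W    L    W
a=6:    L    W    L    W    L    W    L
a=7:    L    W    L    W    L    W    L
a=8:    L    W    L    W    L    W    L
a=9:    W    L    W    L    W    L    W
Cells with no legal move (terminal, hence L): (0,0), (1,0), (2,0).
The remaining L cells, each justified by listing all of its moves:
(0,2): the only move is to (0,1)(W), a W ⇒ L
(0,4): moves to (0,3)(W), (0,1)(W); every one is W ⇒ L
(0,6): moves to (0,5)(W), (0,3)(W), (0,1)(W); every one is W ⇒ L
(1,2): the only move is to (1,1)(W), a W ⇒ L
(1,4): moves to (1,3)(W), (1,1)(W); every one is W ⇒ L
(1,6): moves to (1,5)(W), (1,3)(W), (1,1)(W); every one is W ⇒ L
(2,2): the only move is to (2,1)(W), a W ⇒ L
(2,4): moves to (2,3)(W), (2,1)(W); every one is W ⇒ L
(2,6): moves to (2,5)(W), (2,3)(W), (2,1)(W); every one is W ⇒ L
(3,1): moves to (0,1)(W), (3,0)(W); every one is W ⇒ L
(3,3): moves to (0,3)(W), (3,2)(W), (3,0)(W); every one is W ⇒ L
(3,5): moves to (0,5)(W), (3,4)(W), (3,2)(W), (3,0)(W); every one is W ⇒ L
(4,1): moves to (1,1)(W), (4,0)(W); every one is W ⇒ L
(4,3): moves to (1,3)(W), (4,2)(W), (4,0)(W); every one is W ⇒ L
(4,5): moves to (1,5)(W), (4,4)(W), (4,2)(W), (4,0)(W); every one is W ⇒ L
(5,1): moves to (2,1)(W), (5,0)(W); every one is W ⇒ L
(5,3): moves to (2,3)(W), (5,2)(W), (5,0)(W); every one is W ⇒ L
(5,5): moves to (2,5)(W), (5,4)(W), (5,2)(W), (5,0)(W); every one is W ⇒ L
(6,0): the only move is to (3,0)(W), a W ⇒ L
(6,2): moves to (3,2)(W), (6,1)(W); every one is W ⇒ L
(6,4): moves to (3,4)(W), (6,3)(W), (6,1)(W); every one is W ⇒ L
(6,6): moves to (3,6)(W), (6,5)(W), (6,3)(W), (6,1)(W); every one is W ⇒ L
(7,0): the only move is to (4,0)(W), a W ⇒ L
(7,2): moves to (4,2)(W), (7,1)(W); every one is W ⇒ L
(7,4): moves to (4,4)(W), (7,3)(W), (7,1)(W); every one is W ⇒ L
(7,6): moves to (4,6)(W), (7,5)(W), (7,3)(W), (7,1)(W); every one is W ⇒ L
(8,0): the only move is to (5,0)(W), a W ⇒ L
(8,2): moves to (5,2)(W), (8,1)(W); every one is W ⇒ L
(8,4): moves to (5,4)(W), (8,3)(W), (8,1)(W); every one is W ⇒ L
(8,6): moves to (5,6)(W), (8,5)(W), (8,3)(W), (8,1)(W); every one is W ⇒ L
(9,1): moves to (6,1)(W), (9,0)(W); every one is W ⇒ L
(9,3): moves to (6,3)(W), (9,2)(W), (9,0)(W); every one is W ⇒ L
(9,5): moves to (6,5)(W), (9,4)(W), (9,2)(W), (9,0)(W); every one is W ⇒ L
Every other cell has at least one move into one of the L cells above, so it is W.
L cells per row: a=0: 4, a=1: 4, a=2: 4, a=3: 3, a=4: 3, a=5: 3, a=6: 4, a=7: 4, a=8: 4, a=9: 3; total 36.

36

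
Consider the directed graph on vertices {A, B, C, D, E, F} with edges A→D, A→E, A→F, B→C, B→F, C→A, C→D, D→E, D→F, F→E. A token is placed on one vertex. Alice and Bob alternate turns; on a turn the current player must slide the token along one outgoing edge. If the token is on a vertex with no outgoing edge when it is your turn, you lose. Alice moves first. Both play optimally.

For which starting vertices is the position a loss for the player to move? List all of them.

C, E

Build the W/L table. Terminal = L. A non-terminal position is W if it has a move to some L; otherwise it is L.
Every edge goes from a vertex to one that appears earlier in the order E, F, D, A, C, B, so processing vertices in that order labels each vertex after all of its successors.
E: no outgoing edge → L
F: reaches L-position E → W
D: reaches L-position E → W
A: reaches L-position E → W
C: only reaches A(W), D(W), all W → L
B: reaches L-position C → W
Reading off the rows marked L gives the requested list; there are 2 such vertices.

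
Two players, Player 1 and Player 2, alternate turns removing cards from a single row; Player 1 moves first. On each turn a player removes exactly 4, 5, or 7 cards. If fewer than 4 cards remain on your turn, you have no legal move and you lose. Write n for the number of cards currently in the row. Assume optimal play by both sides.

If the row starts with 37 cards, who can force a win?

Use the standard recursion: the mover loses at a terminal position; elsewhere, the mover wins exactly when some move hands the opponent an L position.
n=0: no move → L
n=1: no move → L
n=2: no move → L
n=3: no move → L
n=4: can move to 0, which is L ⇒ W
n=5: can move to 1, which is L ⇒ W
n=6: can move to 2, which is L ⇒ W
n=7: can move to 3, which is L ⇒ W
n=8: can move to 3, which is L ⇒ W
n=9: can move to 2, which is L ⇒ W
n=10: can move to 3, which is L ⇒ W
n=11: moves to 7(W), 6(W), 4(W); every one is W ⇒ L
n=12: moves to 8(W), 7(W), 5(W); every one is W ⇒ L
n=13: moves to 9(W), 8(W), 6(W); every one is W ⇒ L
n=14: moves to 10(W), 9(W), 7(W); every one is W ⇒ L
n=15: can move to 11, which is L ⇒ W
n=16: can move to 12, which is L ⇒ W
n=17: can move to 13, which is L ⇒ W
n=18: can move to 14, which is L ⇒ W
n=19: can move to 14, which is L ⇒ W
n=20: can move to 13, which is L ⇒ W
n=21: can move to 14, which is L ⇒ W
n=22: moves to 18(W), 17(W), 15(W); every one is W ⇒ L
n=23: moves to 19(W), 18(W), 16(W); every one is W ⇒ L
n=24: moves to 20(W), 19(W), 17(W); every one is W ⇒ L
n=25: moves to 21(W), 20(W), 18(W); every one is W ⇒ L
n=26: can move to 22, which is L ⇒ W
n=27: can move to 23, which is L ⇒ W
n=28: can move to 24, which is L ⇒ W
n=29: can move to 25, which is L ⇒ W
n=30: can move to 25, which is L ⇒ W
n=31: can move to 24, which is L ⇒ W
n=32: can move to 25, which is L ⇒ W
n=33: moves to 29(W), 28(W), 26(W); every one is W ⇒ L
n=34: moves to 30(W), 29(W), 27(W); every one is W ⇒ L
n=35: moves to 31(W), 30(W), 28(W); every one is W ⇒ L
n=36: moves to 32(W), 31(W), 29(W); every one is W ⇒ L
n=37: can move to 33, which is L ⇒ W
From 37 Player 1 can remove 4, leaving 33, reaching an L position.

Player 1 wins.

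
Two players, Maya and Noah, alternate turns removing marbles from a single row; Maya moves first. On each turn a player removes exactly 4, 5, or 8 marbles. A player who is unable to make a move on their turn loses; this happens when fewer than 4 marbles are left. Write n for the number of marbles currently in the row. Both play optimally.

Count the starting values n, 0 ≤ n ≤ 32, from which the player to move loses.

Classify positions by backward induction: terminal positions (no move available) are L. From any other position, the mover wins iff some move reaches an L.
n=0: no move → L
n=1: no move → L
n=2: no move → L
n=3: no move → L
n=4: reaches L-position 0 → W
n=5: reaches L-position 1 → W
n=6: reaches L-position 2 → W
n=7: reaches L-position 3 → W
n=8: reaches L-position 3 → W
n=9: reaches L-position 1 → W
n=10: reaches L-position 2 → W
n=11: reaches L-position 3 → W
n=12: only reaches 8(W), 7(W), 4(W), all W → L
n=13: only reaches 9(W), 8(W), 5(W), all W → L
n=14: only reaches 10(W), 9(W), 6(W), all W → L
n=15: only reaches 11(W), 10(W), 7(W), all W → L
n=16: reaches L-position 12 → W
n=17: reaches L-position 13 → W
n=18: reaches L-position 14 → W
n=19: reaches L-position 15 → W
n=20: reaches L-position 15 → W
n=21: reaches L-position 13 → W
n=22: reaches L-position 14 → W
n=23: reaches L-position 15 → W
n=24: only reaches 20(W), 19(W), 16(W), all W → L
n=25: only reaches 21(W), 20(W), 17(W), all W → L
n=26: only reaches 22(W), 21(W), 18(W), all W → L
n=27: only reaches 23(W), 22(W), 19(W), all W → L
n=28: reaches L-position 24 → W
n=29: reaches L-position 25 → W
n=30: reaches L-position 26 → W
n=31: reaches L-position 27 → W
n=32: reaches L-position 27 → W
L entries with 0 ≤ n ≤ 32: n = 0, 1, 2, 3, 12, 13, 14, 15, 24, 25, 26, 27; that makes 12.

12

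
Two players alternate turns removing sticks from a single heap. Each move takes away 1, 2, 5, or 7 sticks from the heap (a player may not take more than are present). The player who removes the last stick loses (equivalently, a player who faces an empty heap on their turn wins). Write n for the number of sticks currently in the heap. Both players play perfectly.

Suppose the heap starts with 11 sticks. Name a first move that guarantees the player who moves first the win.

Compute win/loss labels from the base case upward. A position with no move is W. Any other position is W if it can reach an L in one move, else L.
n=0: no move; the opponent has just taken the last stick and therefore loses → W
n=1: L (sole option 0(W) is W)
n=2: W (go to 1, an L position)
n=3: W (go to 1, an L position)
n=4: L (options 3(W), 2(W) are all W)
n=5: W (go to 4, an L position)
n=6: W (go to 4, an L position)
n=7: L (options 6(W), 5(W), 2(W), 0(W) are all W)
n=8: W (go to 7, an L position)
n=9: W (go to 7, an L position)
n=10: L (options 9(W), 8(W), 5(W), 3(W) are all W)
n=11: W (go to 10, an L position)
From 11, the L positions reachable in one move are: 10, 4. Any move reaching one of these is winning.

Remove 1, leaving 10.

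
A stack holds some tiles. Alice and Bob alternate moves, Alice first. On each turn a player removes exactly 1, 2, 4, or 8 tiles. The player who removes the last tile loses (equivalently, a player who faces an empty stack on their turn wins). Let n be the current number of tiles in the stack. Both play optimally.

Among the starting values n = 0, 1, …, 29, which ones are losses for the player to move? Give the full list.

1, 4, 7, 10, 13, 16, 19, 22, 25, 28

Build the W/L table. Terminal = W. A non-terminal position is W if it has a move to some L; otherwise it is L.
n=0: no move; the opponent has just taken the last tile and therefore loses → W
n=1: L (sole option 0(W) is W)
n=2: W (go to 1, an L position)
n=3: W (go to 1, an L position)
n=4: L (options 3(W), 2(W), 0(W) are all W)
n=5: W (go to 4, an L position)
n=6: W (go to 4, an L position)
n=7: L (options 6(W), 5(W), 3(W) are all W)
n=8: W (go to 7, an L position)
n=9: W (go to 7, an L position)
n=10: L (options 9(W), 8(W), 6(W), 2(W) are all W)
n=11: W (go to 10, an L position)
n=12: W (go to 10, an L position)
n=13: L (options 12(W), 11(W), 9(W), 5(W) are all W)
n=14: W (go to 13, an L position)
n=15: W (go to 13, an L position)
n=16: L (options 15(W), 14(W), 12(W), 8(W) are all W)
n=17: W (go to 16, an L position)
n=18: W (go to 16, an L position)
n=19: L (options 18(W), 17(W), 15(W), 11(W) are all W)
n=20: W (go to 19, an L position)
n=21: W (go to 19, an L position)
n=22: L (options 21(W), 20(W), 18(W), 14(W) are all W)
n=23: W (go to 22, an L position)
n=24: W (go to 22, an L position)
n=25: L (options 24(W), 23(W), 21(W), 17(W) are all W)
n=26: W (go to 25, an L position)
n=27: W (go to 25, an L position)
n=28: L (options 27(W), 26(W), 24(W), 20(W) are all W)
n=29: W (go to 28, an L position)
Reading off the rows marked L gives the requested list; there are 10 such values of n.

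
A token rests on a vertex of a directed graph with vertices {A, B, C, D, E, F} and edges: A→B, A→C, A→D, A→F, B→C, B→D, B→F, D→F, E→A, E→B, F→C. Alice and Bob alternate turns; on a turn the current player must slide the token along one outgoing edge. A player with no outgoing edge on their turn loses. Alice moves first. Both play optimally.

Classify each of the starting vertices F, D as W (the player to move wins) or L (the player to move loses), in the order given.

F: W, D: L

Use the standard recursion: the mover loses at a terminal position; elsewhere, the mover wins exactly when some move hands the opponent an L position.
Every edge goes from a vertex to one that appears earlier in the order C, F, D, B, A, E, so processing vertices in that order labels each vertex after all of its successors.
C: no outgoing edge → L
F: can move to C, which is L ⇒ W
D: the only move is to F(W), a W ⇒ L
B: can move to D, which is L ⇒ W
A: can move to D, which is L ⇒ W
E: moves to A(W), B(W); every one is W ⇒ L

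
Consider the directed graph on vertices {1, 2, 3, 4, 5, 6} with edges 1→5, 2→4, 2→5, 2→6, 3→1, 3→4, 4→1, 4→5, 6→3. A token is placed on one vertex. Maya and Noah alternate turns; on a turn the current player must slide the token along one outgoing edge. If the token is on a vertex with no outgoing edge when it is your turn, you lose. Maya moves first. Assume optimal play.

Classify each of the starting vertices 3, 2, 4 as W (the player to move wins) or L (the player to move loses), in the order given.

3: L, 2: W, 4: W

Use the standard recursion: the mover loses at a terminal position; elsewhere, the mover wins exactly when some move hands the opponent an L position.
Every edge goes from a vertex to one that appears earlier in the order 5, 1, 4, 3, 6, 2, so processing vertices in that order labels each vertex after all of its successors.
5: no outgoing edge → L
1: W (go to 5, an L position)
4: W (go to 5, an L position)
3: L (options 4(W), 1(W) are all W)
6: W (go to 3, an L position)
2: W (go to 5, an L position)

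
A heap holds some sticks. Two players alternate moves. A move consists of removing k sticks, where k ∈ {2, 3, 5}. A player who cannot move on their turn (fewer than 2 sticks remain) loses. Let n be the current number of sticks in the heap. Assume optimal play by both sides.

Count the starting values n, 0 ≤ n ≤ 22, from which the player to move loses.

Compute win/loss labels from the base case upward. A position with no move is L. Any other position is W if it can reach an L in one move, else L.
n=0: no move → L
n=1: no move → L
n=2: →0(L), so W
n=3: →1(L), so W
n=4: →1(L), so W
n=5: →0(L), so W
n=6: →1(L), so W
n=7: →5(W), 4(W), 2(W) — all W, so L
n=8: →6(W), 5(W), 3(W) — all W, so L
n=9: →7(L), so W
n=10: →8(L), so W
n=11: →8(L), so W
n=12: →7(L), so W
n=13: →8(L), so W
n=14: →12(W), 11(W), 9(W) — all W, so L
n=15: →13(W), 12(W), 10(W) — all W, so L
n=16: →14(L), so W
n=17: →15(L), so W
n=18: →15(L), so W
n=19: →14(L), so W
n=20: →15(L), so W
n=21: →19(W), 18(W), 16(W) — all W, so L
n=22: →20(W), 19(W), 17(W) — all W, so L
L entries with 0 ≤ n ≤ 22: n = 0, 1, 7, 8, 14, 15, 21, 22; that makes 8.

8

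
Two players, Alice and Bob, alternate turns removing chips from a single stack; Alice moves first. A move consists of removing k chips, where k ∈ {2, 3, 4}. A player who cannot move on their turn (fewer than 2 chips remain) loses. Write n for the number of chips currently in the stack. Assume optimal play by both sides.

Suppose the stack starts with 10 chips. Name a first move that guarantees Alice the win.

Compute win/loss labels from the base case upward. A position with no move is L. Any other position is W if it can reach an L in one move, else L.
n=0: no move → L
n=1: no move → L
n=2: W (go to 0, an L position)
n=3: W (go to 1, an L position)
n=4: W (go to 1, an L position)
n=5: W (go to 1, an L position)
n=6: L (options 4(W), 3(W), 2(W) are all W)
n=7: L (options 5(W), 4(W), 3(W) are all W)
n=8: W (go to 6, an L position)
n=9: W (go to 7, an L position)
n=10: W (go to 7, an L position)
From 10, the L positions reachable in one move are: 7, 6. Any move reaching one of these is winning.

Remove 3, leaving 7.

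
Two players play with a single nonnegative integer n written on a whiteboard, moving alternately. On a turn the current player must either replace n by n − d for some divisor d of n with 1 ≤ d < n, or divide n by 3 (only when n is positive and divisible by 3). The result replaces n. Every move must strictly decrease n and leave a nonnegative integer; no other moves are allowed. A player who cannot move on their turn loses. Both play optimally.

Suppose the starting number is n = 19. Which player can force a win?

The second player wins.

Build the W/L table. Terminal = L. A non-terminal position is W if it has a move to some L; otherwise it is L.
n=0: no move → L
n=1: no move → L
n=2: can move to 1, which is L ⇒ W
n=3: can move to 1, which is L ⇒ W
n=4: moves to 2(W), 3(W); every one is W ⇒ L
n=5: can move to 4, which is L ⇒ W
n=6: can move to 4, which is L ⇒ W
n=7: the only move is to 6(W), a W ⇒ L
n=8: can move to 4, which is L ⇒ W
n=9: moves to 3(W), 6(W), 8(W); every one is W ⇒ L
n=10: can move to 9, which is L ⇒ W
n=11: the only move is to 10(W), a W ⇒ L
n=12: can move to 4, which is L ⇒ W
n=13: the only move is to 12(W), a W ⇒ L
n=14: can move to 7, which is L ⇒ W
n=15: moves to 5(W), 10(W), 12(W), 14(W); every one is W ⇒ L
n=16: can move to 15, which is L ⇒ W
n=17: the only move is to 16(W), a W ⇒ L
n=18: can move to 9, which is L ⇒ W
n=19: the only move is to 18(W), a W ⇒ L
The starting position 19 is L: whatever the player to move does, the opponent receives a W position.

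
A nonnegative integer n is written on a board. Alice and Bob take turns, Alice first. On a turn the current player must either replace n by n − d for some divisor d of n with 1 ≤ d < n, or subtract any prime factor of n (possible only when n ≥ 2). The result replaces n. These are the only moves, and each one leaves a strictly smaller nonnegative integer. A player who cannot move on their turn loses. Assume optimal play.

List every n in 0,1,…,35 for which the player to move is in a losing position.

Build the W/L table. Terminal = L. A non-terminal position is W if it has a move to some L; otherwise it is L.
n=0: no move → L
n=1: no move → L
n=2: reaches L-position 0 → W
n=3: reaches L-position 0 → W
n=4: only reaches 2(W), 3(W), all W → L
n=5: reaches L-position 0 → W
n=6: reaches L-position 4 → W
n=7: reaches L-position 0 → W
n=8: reaches L-position 4 → W
n=9: only reaches 6(W), 8(W), all W → L
n=10: reaches L-position 9 → W
n=11: reaches L-position 0 → W
n=12: reaches L-position 9 → W
n=13: reaches L-position 0 → W
n=14: only reaches 7(W), 12(W), 13(W), all W → L
n=15: reaches L-position 14 → W
n=16: reaches L-position 14 → W
n=17: reaches L-position 0 → W
n=18: reaches L-position 9 → W
n=19: reaches L-position 0 → W
n=20: only reaches 10(W), 15(W), 16(W), 18(W), 19(W), all W → L
n=21: reaches L-position 14 → W
n=22: reaches L-position 20 → W
n=23: reaches L-position 0 → W
n=24: reaches L-position 20 → W
n=25: reaches L-position 20 → W
n=26: only reaches 13(W), 24(W), 25(W), all W → L
n=27: reaches L-position 26 → W
n=28: reaches L-position 14 → W
n=29: reaches L-position 0 → W
n=30: reaches L-position 20 → W
n=31: reaches L-position 0 → W
n=32: only reaches 16(W), 24(W), 28(W), 30(W), 31(W), all W → L
n=33: reaches L-position 32 → W
n=34: reaches L-position 32 → W
n=35: only reaches 28(W), 30(W), 34(W), all W → L
Reading off the rows marked L gives the requested list; there are 9 such values of n.

0, 1, 4, 9, 14, 20, 26, 32, 35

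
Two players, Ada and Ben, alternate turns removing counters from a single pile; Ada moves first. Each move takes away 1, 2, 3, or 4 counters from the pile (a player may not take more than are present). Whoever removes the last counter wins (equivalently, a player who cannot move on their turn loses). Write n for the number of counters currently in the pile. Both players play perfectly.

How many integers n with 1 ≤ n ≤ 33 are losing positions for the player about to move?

Work bottom-up. With no move the player to move loses. Otherwise the position is W if at least one move leads to an L position for the opponent, and L if every move leads to a W.
n=0: no move → L
n=1: reaches L-position 0 → W
n=2: reaches L-position 0 → W
n=3: reaches L-position 0 → W
n=4: reaches L-position 0 → W
n=5: only reaches 4(W), 3(W), 2(W), 1(W), all W → L
n=6: reaches L-position 5 → W
n=7: reaches L-position 5 → W
n=8: reaches L-position 5 → W
n=9: reaches L-position 5 → W
n=10: only reaches 9(W), 8(W), 7(W), 6(W), all W → L
n=11: reaches L-position 10 → W
n=12: reaches L-position 10 → W
n=13: reaches L-position 10 → W
n=14: reaches L-position 10 → W
n=15: only reaches 14(W), 13(W), 12(W), 11(W), all W → L
n=16: reaches L-position 15 → W
n=17: reaches L-position 15 → W
n=18: reaches L-position 15 → W
n=19: reaches L-position 15 → W
n=20: only reaches 19(W), 18(W), 17(W), 16(W), all W → L
n=21: reaches L-position 20 → W
n=22: reaches L-position 20 → W
n=23: reaches L-position 20 → W
n=24: reaches L-position 20 → W
n=25: only reaches 24(W), 23(W), 22(W), 21(W), all W → L
n=26: reaches L-position 25 → W
n=27: reaches L-position 25 → W
n=28: reaches L-position 25 → W
n=29: reaches L-position 25 → W
n=30: only reaches 29(W), 28(W), 27(W), 26(W), all W → L
n=31: reaches L-position 30 → W
n=32: reaches L-position 30 → W
n=33: reaches L-position 30 → W
L entries with 1 ≤ n ≤ 33 (n=0 is outside the asked range and is not counted): n = 5, 10, 15, 20, 25, 30; that makes 6.

6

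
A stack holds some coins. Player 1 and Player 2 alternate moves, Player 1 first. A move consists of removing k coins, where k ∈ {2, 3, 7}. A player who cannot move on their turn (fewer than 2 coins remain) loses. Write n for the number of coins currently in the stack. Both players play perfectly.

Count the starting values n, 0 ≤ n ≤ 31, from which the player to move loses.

14

Label each position W (a win for the player to move) or L (a loss). A position with no legal move is L; any other position is W exactly when some move reaches an L, and L when every move reaches a W.
n=0: no move → L
n=1: no move → L
n=2: W (go to 0, an L position)
n=3: W (go to 1, an L position)
n=4: W (go to 1, an L position)
n=5: L (options 3(W), 2(W) are all W)
n=6: L (options 4(W), 3(W) are all W)
n=7: W (go to 5, an L position)
n=8: W (go to 6, an L position)
n=9: W (go to 6, an L position)
n=10: L (options 8(W), 7(W), 3(W) are all W)
n=11: L (options 9(W), 8(W), 4(W) are all W)
n=12: W (go to 10, an L position)
n=13: W (go to 11, an L position)
n=14: W (go to 11, an L position)
n=15: L (options 13(W), 12(W), 8(W) are all W)
n=16: L (options 14(W), 13(W), 9(W) are all W)
n=17: W (go to 15, an L position)
n=18: W (go to 16, an L position)
n=19: W (go to 16, an L position)
n=20: L (options 18(W), 17(W), 13(W) are all W)
n=21: L (options 19(W), 18(W), 14(W) are all W)
n=22: W (go to 20, an L position)
n=23: W (go to 21, an L position)
n=24: W (go to 21, an L position)
n=25: L (options 23(W), 22(W), 18(W) are all W)
n=26: L (options 24(W), 23(W), 19(W) are all W)
n=27: W (go to 25, an L position)
n=28: W (go to 26, an L position)
n=29: W (go to 26, an L position)
n=30: L (options 28(W), 27(W), 23(W) are all W)
n=31: L (options 29(W), 28(W), 24(W) are all W)
L entries with 0 ≤ n ≤ 31: n = 0, 1, 5, 6, 10, 11, 15, 16, 20, 21, 25, 26, 30, 31; that makes 14.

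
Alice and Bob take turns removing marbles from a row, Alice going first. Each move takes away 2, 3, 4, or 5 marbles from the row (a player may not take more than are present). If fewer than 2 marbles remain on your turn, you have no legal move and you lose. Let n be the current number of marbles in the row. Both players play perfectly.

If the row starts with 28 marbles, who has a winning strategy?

Bob wins.

Compute win/loss labels from the base case upward. A position with no move is L. Any other position is W if it can reach an L in one move, else L.
n=0: no move → L
n=1: no move → L
n=2: reaches L-position 0 → W
n=3: reaches L-position 1 → W
n=4: reaches L-position 1 → W
n=5: reaches L-position 1 → W
n=6: reaches L-position 1 → W
n=7: only reaches 5(W), 4(W), 3(W), 2(W), all W → L
n=8: only reaches 6(W), 5(W), 4(W), 3(W), all W → L
n=9: reaches L-position 7 → W
n=10: reaches L-position 8 → W
n=11: reaches L-position 8 → W
n=12: reaches L-position 8 → W
n=13: reaches L-position 8 → W
n=14: only reaches 12(W), 11(W), 10(W), 9(W), all W → L
n=15: only reaches 13(W), 12(W), 11(W), 10(W), all W → L
n=16: reaches L-position 14 → W
n=17: reaches L-position 15 → W
n=18: reaches L-position 15 → W
n=19: reaches L-position 15 → W
n=20: reaches L-position 15 → W
n=21: only reaches 19(W), 18(W), 17(W), 16(W), all W → L
n=22: only reaches 20(W), 19(W), 18(W), 17(W), all W → L
n=23: reaches L-position 21 → W
n=24: reaches L-position 22 → W
n=25: reaches L-position 22 → W
n=26: reaches L-position 22 → W
n=27: reaches L-position 22 → W
n=28: only reaches 26(W), 25(W), 24(W), 23(W), all W → L
Every move from 28 reaches a W position, so the mover loses.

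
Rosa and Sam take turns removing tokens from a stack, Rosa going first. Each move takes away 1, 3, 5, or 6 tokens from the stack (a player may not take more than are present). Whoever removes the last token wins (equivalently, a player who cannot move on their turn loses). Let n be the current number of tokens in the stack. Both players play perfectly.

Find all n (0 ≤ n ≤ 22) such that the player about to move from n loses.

Use the standard recursion: the mover loses at a terminal position; elsewhere, the mover wins exactly when some move hands the opponent an L position.
n=0: no move → L
n=1: W (go to 0, an L position)
n=2: L (sole option 1(W) is W)
n=3: W (go to 2, an L position)
n=4: L (options 3(W), 1(W) are all W)
n=5: W (go to 4, an L position)
n=6: W (go to 0, an L position)
n=7: W (go to 4, an L position)
n=8: W (go to 2, an L position)
n=9: W (go to 4, an L position)
n=10: W (go to 4, an L position)
n=11: L (options 10(W), 8(W), 6(W), 5(W) are all W)
n=12: W (go to 11, an L position)
n=13: L (options 12(W), 10(W), 8(W), 7(W) are all W)
n=14: W (go to 13, an L position)
n=15: L (options 14(W), 12(W), 10(W), 9(W) are all W)
n=16: W (go to 15, an L position)
n=17: W (go to 11, an L position)
n=18: W (go to 15, an L position)
n=19: W (go to 13, an L position)
n=20: W (go to 15, an L position)
n=21: W (go to 15, an L position)
n=22: L (options 21(W), 19(W), 17(W), 16(W) are all W)
The losing starting values of n are exactly the entries labelled L in this table (7 of them).

0, 2, 4, 11, 13, 15, 22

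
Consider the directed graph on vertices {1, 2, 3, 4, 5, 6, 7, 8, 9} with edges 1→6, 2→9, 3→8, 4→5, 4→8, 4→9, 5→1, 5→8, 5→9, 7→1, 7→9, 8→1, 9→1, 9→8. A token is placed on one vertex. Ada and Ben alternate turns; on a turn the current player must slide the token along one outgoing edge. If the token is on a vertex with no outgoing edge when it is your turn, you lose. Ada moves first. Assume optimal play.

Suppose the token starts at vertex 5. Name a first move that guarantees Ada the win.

Label each position W (a win for the player to move) or L (a loss). A position with no legal move is L; any other position is W exactly when some move reaches an L, and L when every move reaches a W.
Every edge goes from a vertex to one that appears earlier in the order 6, 1, 8, 9, 5, 4, 7, 3, 2, so processing vertices in that order labels each vertex after all of its successors.
6: no outgoing edge → L
1: W (go to 6, an L position)
8: L (sole option 1(W) is W)
9: W (go to 8, an L position)
5: W (go to 8, an L position)
4: W (go to 8, an L position)
7: L (options 9(W), 1(W) are all W)
3: W (go to 8, an L position)
2: L (sole option 9(W) is W)
From 5, the L positions reachable in one move are: 8.

Move to 8.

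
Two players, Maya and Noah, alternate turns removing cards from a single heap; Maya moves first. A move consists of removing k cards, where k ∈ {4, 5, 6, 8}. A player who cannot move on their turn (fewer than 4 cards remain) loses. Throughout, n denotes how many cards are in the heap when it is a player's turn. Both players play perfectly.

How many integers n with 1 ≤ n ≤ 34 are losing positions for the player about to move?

Compute win/loss labels from the base case upward. A position with no move is L. Any other position is W if it can reach an L in one move, else L.
n=0: no move → L
n=1: no move → L
n=2: no move → L
n=3: no move → L
n=4: reaches L-position 0 → W
n=5: reaches L-position 1 → W
n=6: reaches L-position 2 → W
n=7: reaches L-position 3 → W
n=8: reaches L-position 3 → W
n=9: reaches L-position 3 → W
n=10: reaches L-position 2 → W
n=11: reaches L-position 3 → W
n=12: only reaches 8(W), 7(W), 6(W), 4(W), all W → L
n=13: only reaches 9(W), 8(W), 7(W), 5(W), all W → L
n=14: only reaches 10(W), 9(W), 8(W), 6(W), all W → L
n=15: only reaches 11(W), 10(W), 9(W), 7(W), all W → L
n=16: reaches L-position 12 → W
n=17: reaches L-position 13 → W
n=18: reaches L-position 14 → W
n=19: reaches L-position 15 → W
n=20: reaches L-position 15 → W
n=21: reaches L-position 15 → W
n=22: reaches L-position 14 → W
n=23: reaches L-position 15 → W
n=24: only reaches 20(W), 19(W), 18(W), 16(W), all W → L
n=25: only reaches 21(W), 20(W), 19(W), 17(W), all W → L
n=26: only reaches 22(W), 21(W), 20(W), 18(W), all W → L
n=27: only reaches 23(W), 22(W), 21(W), 19(W), all W → L
n=28: reaches L-position 24 → W
n=29: reaches L-position 25 → W
n=30: reaches L-position 26 → W
n=31: reaches L-position 27 → W
n=32: reaches L-position 27 → W
n=33: reaches L-position 27 → W
n=34: reaches L-position 26 → W
L entries with 1 ≤ n ≤ 34 (n=0 is outside the asked range and is not counted): n = 1, 2, 3, 12, 13, 14, 15, 24, 25, 26, 27; that makes 11.

11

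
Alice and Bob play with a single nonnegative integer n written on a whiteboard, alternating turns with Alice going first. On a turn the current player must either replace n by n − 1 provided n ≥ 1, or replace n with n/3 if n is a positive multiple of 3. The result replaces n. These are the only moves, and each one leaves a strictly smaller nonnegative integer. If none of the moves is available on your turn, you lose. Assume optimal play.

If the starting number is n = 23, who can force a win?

Positions with no move are L. A position that does have a move is losing for the player to move precisely when every available move leads to a winning position for the opponent. Fill in the labels:
n=0: no move → L
n=1: can move to 0, which is L ⇒ W
n=2: the only move is to 1(W), a W ⇒ L
n=3: can move to 2, which is L ⇒ W
n=4: the only move is to 3(W), a W ⇒ L
n=5: can move to 4, which is L ⇒ W
n=6: can move to 2, which is L ⇒ W
n=7: the only move is to 6(W), a W ⇒ L
n=8: can move to 7, which is L ⇒ W
n=9: moves to 3(W), 8(W); every one is W ⇒ L
n=10: can move to 9, which is L ⇒ W
n=11: the only move is to 10(W), a W ⇒ L
n=12: can move to 4, which is L ⇒ W
n=13: the only move is to 12(W), a W ⇒ L
n=14: can move to 13, which is L ⇒ W
n=15: moves to 5(W), 14(W); every one is W ⇒ L
n=16: can move to 15, which is L ⇒ W
n=17: the only move is to 16(W), a W ⇒ L
n=18: can move to 17, which is L ⇒ W
n=19: the only move is to 18(W), a W ⇒ L
n=20: can move to 19, which is L ⇒ W
n=21: can move to 7, which is L ⇒ W
n=22: the only move is to 21(W), a W ⇒ L
n=23: can move to 22, which is L ⇒ W
The starting position 23 is W: Alice should move to 22, handing over an L position.

Alice wins.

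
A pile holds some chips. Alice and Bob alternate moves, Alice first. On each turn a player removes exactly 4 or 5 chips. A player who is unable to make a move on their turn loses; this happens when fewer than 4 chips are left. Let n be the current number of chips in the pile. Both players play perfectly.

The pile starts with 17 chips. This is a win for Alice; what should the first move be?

Remove 5, leaving 12.

Build the W/L table. Terminal = L. A non-terminal position is W if it has a move to some L; otherwise it is L.
n=0: no move → L
n=1: no move → L
n=2: no move → L
n=3: no move → L
n=4: reaches L-position 0 → W
n=5: reaches L-position 1 → W
n=6: reaches L-position 2 → W
n=7: reaches L-position 3 → W
n=8: reaches L-position 3 → W
n=9: only reaches 5(W), 4(W), all W → L
n=10: only reaches 6(W), 5(W), all W → L
n=11: only reaches 7(W), 6(W), all W → L
n=12: only reaches 8(W), 7(W), all W → L
n=13: reaches L-position 9 → W
n=14: reaches L-position 10 → W
n=15: reaches L-position 11 → W
n=16: reaches L-position 12 → W
n=17: reaches L-position 12 → W
From 17, the L positions reachable in one move are: 12.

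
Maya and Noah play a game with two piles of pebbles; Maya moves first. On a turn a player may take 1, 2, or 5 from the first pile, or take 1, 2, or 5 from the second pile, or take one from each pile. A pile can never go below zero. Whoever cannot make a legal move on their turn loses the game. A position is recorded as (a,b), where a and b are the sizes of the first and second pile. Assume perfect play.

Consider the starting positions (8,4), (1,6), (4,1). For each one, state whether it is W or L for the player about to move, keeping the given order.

(8,4): L, (1,6): W, (4,1): W

Build the W/L table. Terminal = L. A non-terminal position is W if it has a move to some L; otherwise it is L.
No move ever increases a pile, so every position that can arise here has a ≤ 8 and b ≤ 6; it is enough to label the cells with 0 ≤ a ≤ 8 and 0 ≤ b ≤ 6.
Every move lowers a or b (never raises either), so fill the grid row by row in increasing a, and left to right within a row: each cell's successors are then already labelled.
      b=0  b=1  b=2  b=3  b=4  b=5  b=6
a=0:    L    W    W    L    W    W    L
a=1:    W    W    L    W    W    L    W
a=2:    W    L    W    W    L    W    W
a=3:    L    W    W    L    W    W    L
a=4:    W    W    L    W    W    L    W
a=5:    W    L    W    W    L    W    W
a=6:    L    W    W    L    W    W    L
a=7:    W    W    L    W    W    L    W
a=8:    W    L    W    W    L    W    W
Cells with no legal move (terminal, hence L): (0,0).
The remaining L cells, each justified by listing all of its moves:
(0,3): L (options (0,2)(W), (0,1)(W) are all W)
(0,6): L (options (0,5)(W), (0,4)(W), (0,1)(W) are all W)
(1,2): L (options (0,2)(W), (1,1)(W), (1,0)(W), (0,1)(W) are all W)
(1,5): L (options (0,5)(W), (1,4)(W), (1,3)(W), (1,0)(W), (0,4)(W) are all W)
(2,1): L (options (1,1)(W), (0,1)(W), (2,0)(W), (1,0)(W) are all W)
(2,4): L (options (1,4)(W), (0,4)(W), (2,3)(W), (2,2)(W), (1,3)(W) are all W)
(3,0): L (options (2,0)(W), (1,0)(W) are all W)
(3,3): L (options (2,3)(W), (1,3)(W), (3,2)(W), (3,1)(W), (2,2)(W) are all W)
(3,6): L (options (2,6)(W), (1,6)(W), (3,5)(W), (3,4)(W), (3,1)(W), (2,5)(W) are all W)
(4,2): L (options (3,2)(W), (2,2)(W), (4,1)(W), (4,0)(W), (3,1)(W) are all W)
(4,5): L (options (3,5)(W), (2,5)(W), (4,4)(W), (4,3)(W), (4,0)(W), (3,4)(W) are all W)
(5,1): L (options (4,1)(W), (3,1)(W), (0,1)(W), (5,0)(W), (4,0)(W) are all W)
(5,4): L (options (4,4)(W), (3,4)(W), (0,4)(W), (5,3)(W), (5,2)(W), (4,3)(W) are all W)
(6,0): L (options (5,0)(W), (4,0)(W), (1,0)(W) are all W)
(6,3): L (options (5,3)(W), (4,3)(W), (1,3)(W), (6,2)(W), (6,1)(W), (5,2)(W) are all W)
(6,6): L (options (5,6)(W), (4,6)(W), (1,6)(W), (6,5)(W), (6,4)(W), (6,1)(W), (5,5)(W) are all W)
(7,2): L (options (6,2)(W), (5,2)(W), (2,2)(W), (7,1)(W), (7,0)(W), (6,1)(W) are all W)
(7,5): L (options (6,5)(W), (5,5)(W), (2,5)(W), (7,4)(W), (7,3)(W), (7,0)(W), (6,4)(W) are all W)
(8,1): L (options (7,1)(W), (6,1)(W), (3,1)(W), (8,0)(W), (7,0)(W) are all W)
(8,4): L (options (7,4)(W), (6,4)(W), (3,4)(W), (8,3)(W), (8,2)(W), (7,3)(W) are all W)
Every other cell has at least one move into one of the L cells above, so it is W.
(8,4): one of the L cells justified above, so L
(1,6): the move to (0,6) reaches an L cell, so W
(4,1): the move to (2,1) reaches an L cell, so W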